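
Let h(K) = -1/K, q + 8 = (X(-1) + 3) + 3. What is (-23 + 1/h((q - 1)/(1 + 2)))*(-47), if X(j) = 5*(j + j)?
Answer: 2632/3 ≈ 877.33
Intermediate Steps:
X(j) = 10*j (X(j) = 5*(2*j) = 10*j)
q = -12 (q = -8 + ((10*(-1) + 3) + 3) = -8 + ((-10 + 3) + 3) = -8 + (-7 + 3) = -8 - 4 = -12)
(-23 + 1/h((q - 1)/(1 + 2)))*(-47) = (-23 + 1/(-1/((-12 - 1)/(1 + 2))))*(-47) = (-23 + 1/(-1/((-13/3))))*(-47) = (-23 + 1/(-1/((-13*⅓))))*(-47) = (-23 + 1/(-1/(-13/3)))*(-47) = (-23 + 1/(-1*(-3/13)))*(-47) = (-23 + 1/(3/13))*(-47) = (-23 + 13/3)*(-47) = -56/3*(-47) = 2632/3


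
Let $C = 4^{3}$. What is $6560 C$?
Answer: $419840$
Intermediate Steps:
$C = 64$
$6560 C = 6560 \cdot 64 = 419840$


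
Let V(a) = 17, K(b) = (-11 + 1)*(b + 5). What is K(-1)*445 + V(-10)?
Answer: -17783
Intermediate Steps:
K(b) = -50 - 10*b (K(b) = -10*(5 + b) = -50 - 10*b)
K(-1)*445 + V(-10) = (-50 - 10*(-1))*445 + 17 = (-50 + 10)*445 + 17 = -40*445 + 17 = -17800 + 17 = -17783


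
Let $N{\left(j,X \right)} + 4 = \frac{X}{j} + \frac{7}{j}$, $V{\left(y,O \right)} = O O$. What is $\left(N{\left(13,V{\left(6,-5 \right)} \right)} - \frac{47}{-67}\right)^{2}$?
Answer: $\frac{531441}{758641} \approx 0.70052$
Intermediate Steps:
$V{\left(y,O \right)} = O^{2}$
$N{\left(j,X \right)} = -4 + \frac{7}{j} + \frac{X}{j}$ ($N{\left(j,X \right)} = -4 + \left(\frac{X}{j} + \frac{7}{j}\right) = -4 + \left(\frac{7}{j} + \frac{X}{j}\right) = -4 + \frac{7}{j} + \frac{X}{j}$)
$\left(N{\left(13,V{\left(6,-5 \right)} \right)} - \frac{47}{-67}\right)^{2} = \left(\frac{7 + \left(-5\right)^{2} - 52}{13} - \frac{47}{-67}\right)^{2} = \left(\frac{7 + 25 - 52}{13} - - \frac{47}{67}\right)^{2} = \left(\frac{1}{13} \left(-20\right) + \frac{47}{67}\right)^{2} = \left(- \frac{20}{13} + \frac{47}{67}\right)^{2} = \left(- \frac{729}{871}\right)^{2} = \frac{531441}{758641}$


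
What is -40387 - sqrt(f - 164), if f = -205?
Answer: -40387 - 3*I*sqrt(41) ≈ -40387.0 - 19.209*I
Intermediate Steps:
-40387 - sqrt(f - 164) = -40387 - sqrt(-205 - 164) = -40387 - sqrt(-369) = -40387 - 3*I*sqrt(41)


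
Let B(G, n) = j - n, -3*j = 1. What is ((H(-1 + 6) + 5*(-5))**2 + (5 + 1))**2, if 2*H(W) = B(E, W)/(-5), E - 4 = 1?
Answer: 18506609521/50625 ≈ 3.6556e+5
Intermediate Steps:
j = -1/3 (j = -1/3*1 = -1/3 ≈ -0.33333)
E = 5 (E = 4 + 1 = 5)
B(G, n) = -1/3 - n
H(W) = 1/30 + W/10 (H(W) = ((-1/3 - W)/(-5))/2 = ((-1/3 - W)*(-1/5))/2 = (1/15 + W/5)/2 = 1/30 + W/10)
((H(-1 + 6) + 5*(-5))**2 + (5 + 1))**2 = (((1/30 + (-1 + 6)/10) + 5*(-5))**2 + (5 + 1))**2 = (((1/30 + (1/10)*5) - 25)**2 + 6)**2 = (((1/30 + 1/2) - 25)**2 + 6)**2 = ((8/15 - 25)**2 + 6)**2 = ((-367/15)**2 + 6)**2 = (134689/225 + 6)**2 = (136039/225)**2 = 18506609521/50625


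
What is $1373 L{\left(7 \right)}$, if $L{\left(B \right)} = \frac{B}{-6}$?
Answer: $- \frac{9611}{6} \approx -1601.8$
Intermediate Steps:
$L{\left(B \right)} = - \frac{B}{6}$ ($L{\left(B \right)} = B \left(- \frac{1}{6}\right) = - \frac{B}{6}$)
$1373 L{\left(7 \right)} = 1373 \left(\left(- \frac{1}{6}\right) 7\right) = 1373 \left(- \frac{7}{6}\right) = - \frac{9611}{6}$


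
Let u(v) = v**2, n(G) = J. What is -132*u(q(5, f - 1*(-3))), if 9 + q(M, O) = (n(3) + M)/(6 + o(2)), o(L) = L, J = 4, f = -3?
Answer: -130977/16 ≈ -8186.1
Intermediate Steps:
n(G) = 4
q(M, O) = -17/2 + M/8 (q(M, O) = -9 + (4 + M)/(6 + 2) = -9 + (4 + M)/8 = -9 + (4 + M)*(1/8) = -9 + (1/2 + M/8) = -17/2 + M/8)
-132*u(q(5, f - 1*(-3))) = -132*(-17/2 + (1/8)*5)**2 = -132*(-17/2 + 5/8)**2 = -132*(-63/8)**2 = -132*3969/64 = -130977/16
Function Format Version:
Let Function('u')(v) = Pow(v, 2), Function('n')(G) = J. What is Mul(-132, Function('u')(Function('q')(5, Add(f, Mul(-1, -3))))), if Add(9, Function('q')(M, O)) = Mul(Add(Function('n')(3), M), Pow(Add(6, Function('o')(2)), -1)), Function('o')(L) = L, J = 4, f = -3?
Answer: Rational(-130977, 16) ≈ -8186.1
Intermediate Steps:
Function('n')(G) = 4
Function('q')(M, O) = Add(Rational(-17, 2), Mul(Rational(1, 8), M)) (Function('q')(M, O) = Add(-9, Mul(Add(4, M), Pow(Add(6, 2), -1))) = Add(-9, Mul(Add(4, M), Pow(8, -1))) = Add(-9, Mul(Add(4, M), Rational(1, 8))) = Add(-9, Add(Rational(1, 2), Mul(Rational(1, 8), M))) = Add(Rational(-17, 2), Mul(Rational(1, 8), M)))
Mul(-132, Function('u')(Function('q')(5, Add(f, Mul(-1, -3))))) = Mul(-132, Pow(Add(Rational(-17, 2), Mul(Rational(1, 8), 5)), 2)) = Mul(-132, Pow(Add(Rational(-17, 2), Rational(5, 8)), 2)) = Mul(-132, Pow(Rational(-63, 8), 2)) = Mul(-132, Rational(3969, 64)) = Rational(-130977, 16)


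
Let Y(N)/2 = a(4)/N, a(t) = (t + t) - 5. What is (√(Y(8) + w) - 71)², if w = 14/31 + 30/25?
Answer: (22010 - √230795)²/96100 ≈ 4823.3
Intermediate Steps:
a(t) = -5 + 2*t (a(t) = 2*t - 5 = -5 + 2*t)
Y(N) = 6/N (Y(N) = 2*((-5 + 2*4)/N) = 2*((-5 + 8)/N) = 2*(3/N) = 6/N)
w = 256/155 (w = 14*(1/31) + 30*(1/25) = 14/31 + 6/5 = 256/155 ≈ 1.6516)
(√(Y(8) + w) - 71)² = (√(6/8 + 256/155) - 71)² = (√(6*(⅛) + 256/155) - 71)² = (√(¾ + 256/155) - 71)² = (√(1489/620) - 71)² = (√230795/310 - 71)² = (-71 + √230795/310)²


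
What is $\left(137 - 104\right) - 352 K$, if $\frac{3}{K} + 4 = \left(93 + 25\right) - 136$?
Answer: $81$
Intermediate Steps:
$K = - \frac{3}{22}$ ($K = \frac{3}{-4 + \left(\left(93 + 25\right) - 136\right)} = \frac{3}{-4 + \left(118 - 136\right)} = \frac{3}{-4 - 18} = \frac{3}{-22} = 3 \left(- \frac{1}{22}\right) = - \frac{3}{22} \approx -0.13636$)
$\left(137 - 104\right) - 352 K = \left(137 - 104\right) - -48 = 33 + 48 = 81$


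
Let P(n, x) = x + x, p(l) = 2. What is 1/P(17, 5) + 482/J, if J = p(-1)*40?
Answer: 49/8 ≈ 6.1250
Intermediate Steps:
J = 80 (J = 2*40 = 80)
P(n, x) = 2*x
1/P(17, 5) + 482/J = 1/(2*5) + 482/80 = 1/10 + 482*(1/80) = 1*(⅒) + 241/40 = ⅒ + 241/40 = 49/8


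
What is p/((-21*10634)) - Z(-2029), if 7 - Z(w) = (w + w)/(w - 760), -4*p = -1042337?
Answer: -16721281933/2491290984 ≈ -6.7119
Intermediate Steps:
p = 1042337/4 (p = -¼*(-1042337) = 1042337/4 ≈ 2.6058e+5)
Z(w) = 7 - 2*w/(-760 + w) (Z(w) = 7 - (w + w)/(w - 760) = 7 - 2*w/(-760 + w))
p/((-21*10634)) - Z(-2029) = 1042337/(4*((-21*10634))) - 5*(-1064 - 2029)/(-760 - 2029) = (1042337/4)/(-223314) - 5*(-3093)/(-2789) = (1042337/4)*(-1/223314) - 5*(-1)*(-3093)/2789 = -1042337/893256 - 1*15465/2789 = -1042337/893256 - 15465/2789 = -16721281933/2491290984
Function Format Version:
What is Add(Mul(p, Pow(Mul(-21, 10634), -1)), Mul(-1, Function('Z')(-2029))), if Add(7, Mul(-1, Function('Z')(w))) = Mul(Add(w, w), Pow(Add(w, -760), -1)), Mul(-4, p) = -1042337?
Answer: Rational(-16721281933, 2491290984) ≈ -6.7119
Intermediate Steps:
p = Rational(1042337, 4) (p = Mul(Rational(-1, 4), -1042337) = Rational(1042337, 4) ≈ 2.6058e+5)
Function('Z')(w) = Add(7, Mul(-2, w, Pow(Add(-760, w), -1))) (Function('Z')(w) = Add(7, Mul(-1, Mul(Add(w, w), Pow(Add(w, -760), -1)))) = Add(7, Mul(-1, Mul(Mul(2, w), Pow(Add(-760, w), -1)))) = Add(7, Mul(-1, Mul(2, w, Pow(Add(-760, w), -1)))) = Add(7, Mul(-2, w, Pow(Add(-760, w), -1))))
Add(Mul(p, Pow(Mul(-21, 10634), -1)), Mul(-1, Function('Z')(-2029))) = Add(Mul(Rational(1042337, 4), Pow(Mul(-21, 10634), -1)), Mul(-1, Mul(5, Pow(Add(-760, -2029), -1), Add(-1064, -2029)))) = Add(Mul(Rational(1042337, 4), Pow(-223314, -1)), Mul(-1, Mul(5, Pow(-2789, -1), -3093))) = Add(Mul(Rational(1042337, 4), Rational(-1, 223314)), Mul(-1, Mul(5, Rational(-1, 2789), -3093))) = Add(Rational(-1042337, 893256), Mul(-1, Rational(15465, 2789))) = Add(Rational(-1042337, 893256), Rational(-15465, 2789)) = Rational(-16721281933, 2491290984)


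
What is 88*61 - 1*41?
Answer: 5327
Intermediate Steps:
88*61 - 1*41 = 5368 - 41 = 5327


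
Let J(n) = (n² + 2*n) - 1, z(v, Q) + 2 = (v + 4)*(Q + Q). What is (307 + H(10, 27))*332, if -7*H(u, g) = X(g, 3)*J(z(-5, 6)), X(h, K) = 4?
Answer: 491692/7 ≈ 70242.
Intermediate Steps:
z(v, Q) = -2 + 2*Q*(4 + v) (z(v, Q) = -2 + (v + 4)*(Q + Q) = -2 + (4 + v)*(2*Q) = -2 + 2*Q*(4 + v))
J(n) = -1 + n² + 2*n
H(u, g) = -668/7 (H(u, g) = -4*(-1 + (-2 + 8*6 + 2*6*(-5))² + 2*(-2 + 8*6 + 2*6*(-5)))/7 = -4*(-1 + (-2 + 48 - 60)² + 2*(-2 + 48 - 60))/7 = -4*(-1 + (-14)² + 2*(-14))/7 = -4*(-1 + 196 - 28)/7 = -4*167/7 = -⅐*668 = -668/7)
(307 + H(10, 27))*332 = (307 - 668/7)*332 = (1481/7)*332 = 491692/7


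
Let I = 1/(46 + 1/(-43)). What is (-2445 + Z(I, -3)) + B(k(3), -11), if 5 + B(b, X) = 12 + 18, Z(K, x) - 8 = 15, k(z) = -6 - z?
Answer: -2397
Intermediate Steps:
I = 43/1977 (I = 1/(46 - 1/43) = 1/(1977/43) = 43/1977 ≈ 0.021750)
Z(K, x) = 23 (Z(K, x) = 8 + 15 = 23)
B(b, X) = 25 (B(b, X) = -5 + (12 + 18) = -5 + 30 = 25)
(-2445 + Z(I, -3)) + B(k(3), -11) = (-2445 + 23) + 25 = -2422 + 25 = -2397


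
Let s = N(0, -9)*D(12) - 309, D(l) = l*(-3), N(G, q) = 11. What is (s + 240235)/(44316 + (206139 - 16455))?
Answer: 23953/23400 ≈ 1.0236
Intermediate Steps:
D(l) = -3*l
s = -705 (s = 11*(-3*12) - 309 = 11*(-36) - 309 = -396 - 309 = -705)
(s + 240235)/(44316 + (206139 - 16455)) = (-705 + 240235)/(44316 + (206139 - 16455)) = 239530/(44316 + 189684) = 239530/234000 = 239530*(1/234000) = 23953/23400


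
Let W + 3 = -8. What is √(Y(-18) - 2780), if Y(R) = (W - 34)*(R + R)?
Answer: 2*I*√290 ≈ 34.059*I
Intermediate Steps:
W = -11 (W = -3 - 8 = -11)
Y(R) = -90*R (Y(R) = (-11 - 34)*(R + R) = -90*R)
√(Y(-18) - 2780) = √(-90*(-18) - 2780) = √(1620 - 2780) = √(-1160) = 2*I*√290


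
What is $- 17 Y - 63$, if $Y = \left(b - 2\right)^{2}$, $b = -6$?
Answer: $-1151$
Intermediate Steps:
$Y = 64$ ($Y = \left(-6 - 2\right)^{2} = \left(-8\right)^{2} = 64$)
$- 17 Y - 63 = \left(-17\right) 64 - 63 = -1088 - 63 = -1151$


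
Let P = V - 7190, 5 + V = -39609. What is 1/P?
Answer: -1/46804 ≈ -2.1366e-5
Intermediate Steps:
V = -39614 (V = -5 - 39609 = -39614)
P = -46804 (P = -39614 - 7190 = -46804)
1/P = 1/(-46804) = -1/46804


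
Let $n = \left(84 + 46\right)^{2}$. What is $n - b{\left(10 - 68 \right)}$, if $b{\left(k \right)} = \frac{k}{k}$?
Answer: $16899$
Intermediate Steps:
$b{\left(k \right)} = 1$
$n = 16900$ ($n = 130^{2} = 16900$)
$n - b{\left(10 - 68 \right)} = 16900 - 1 = 16899$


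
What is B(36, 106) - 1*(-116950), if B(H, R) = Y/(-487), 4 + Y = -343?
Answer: 56954997/487 ≈ 1.1695e+5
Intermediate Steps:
Y = -347 (Y = -4 - 343 = -347)
B(H, R) = 347/487 (B(H, R) = -347/(-487) = -347*(-1/487) = 347/487)
B(36, 106) - 1*(-116950) = 347/487 - 1*(-116950) = 347/487 + 116950 = 56954997/487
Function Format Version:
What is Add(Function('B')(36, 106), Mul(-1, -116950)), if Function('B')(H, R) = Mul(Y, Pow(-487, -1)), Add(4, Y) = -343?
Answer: Rational(56954997, 487) ≈ 1.1695e+5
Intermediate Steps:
Y = -347 (Y = Add(-4, -343) = -347)
Function('B')(H, R) = Rational(347, 487) (Function('B')(H, R) = Mul(-347, Pow(-487, -1)) = Mul(-347, Rational(-1, 487)) = Rational(347, 487))
Add(Function('B')(36, 106), Mul(-1, -116950)) = Add(Rational(347, 487), Mul(-1, -116950)) = Add(Rational(347, 487), 116950) = Rational(56954997, 487)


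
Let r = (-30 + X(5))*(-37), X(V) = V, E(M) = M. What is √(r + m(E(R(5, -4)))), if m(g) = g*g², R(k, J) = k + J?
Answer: √926 ≈ 30.430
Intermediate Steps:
R(k, J) = J + k
m(g) = g³
r = 925 (r = (-30 + 5)*(-37) = -25*(-37) = 925)
√(r + m(E(R(5, -4)))) = √(925 + (-4 + 5)³) = √(925 + 1³) = √(925 + 1) = √926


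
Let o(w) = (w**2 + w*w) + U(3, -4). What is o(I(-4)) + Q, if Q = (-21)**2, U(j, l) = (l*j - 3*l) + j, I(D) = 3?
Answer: 462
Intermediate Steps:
U(j, l) = j - 3*l + j*l (U(j, l) = (j*l - 3*l) + j = (-3*l + j*l) + j = j - 3*l + j*l)
o(w) = 3 + 2*w**2 (o(w) = (w**2 + w*w) + (3 - 3*(-4) + 3*(-4)) = (w**2 + w**2) + (3 + 12 - 12) = 2*w**2 + 3 = 3 + 2*w**2)
Q = 441
o(I(-4)) + Q = (3 + 2*3**2) + 441 = (3 + 2*9) + 441 = (3 + 18) + 441 = 21 + 441 = 462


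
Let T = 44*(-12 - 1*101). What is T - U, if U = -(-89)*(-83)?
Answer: 2415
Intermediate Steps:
U = -7387 (U = -89*83 = -7387)
T = -4972 (T = 44*(-12 - 101) = 44*(-113) = -4972)
T - U = -4972 - 1*(-7387) = -4972 + 7387 = 2415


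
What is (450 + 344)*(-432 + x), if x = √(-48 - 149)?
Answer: -343008 + 794*I*√197 ≈ -3.4301e+5 + 11144.0*I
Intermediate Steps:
x = I*√197 (x = √(-197) = I*√197 ≈ 14.036*I)
(450 + 344)*(-432 + x) = (450 + 344)*(-432 + I*√197) = 794*(-432 + I*√197) = -343008 + 794*I*√197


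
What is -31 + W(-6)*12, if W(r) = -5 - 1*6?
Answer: -163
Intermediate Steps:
W(r) = -11 (W(r) = -5 - 6 = -11)
-31 + W(-6)*12 = -31 - 11*12 = -31 - 132 = -163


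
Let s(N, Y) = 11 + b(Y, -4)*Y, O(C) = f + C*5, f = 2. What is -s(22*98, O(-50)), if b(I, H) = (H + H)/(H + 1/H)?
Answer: 7749/17 ≈ 455.82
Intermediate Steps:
b(I, H) = 2*H/(H + 1/H) (b(I, H) = (2*H)/(H + 1/H) = 2*H/(H + 1/H))
O(C) = 2 + 5*C (O(C) = 2 + C*5 = 2 + 5*C)
s(N, Y) = 11 + 32*Y/17 (s(N, Y) = 11 + (2*(-4)²/(1 + (-4)²))*Y = 11 + (2*16/(1 + 16))*Y = 11 + (2*16/17)*Y = 11 + (2*16*(1/17))*Y = 11 + 32*Y/17)
-s(22*98, O(-50)) = -(11 + 32*(2 + 5*(-50))/17) = -(11 + 32*(2 - 250)/17) = -(11 + (32/17)*(-248)) = -(11 - 7936/17) = -1*(-7749/17) = 7749/17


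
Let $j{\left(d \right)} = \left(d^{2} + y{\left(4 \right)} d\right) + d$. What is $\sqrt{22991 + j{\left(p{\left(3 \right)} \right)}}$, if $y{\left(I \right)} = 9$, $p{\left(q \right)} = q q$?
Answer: $\sqrt{23162} \approx 152.19$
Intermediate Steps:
$p{\left(q \right)} = q^{2}$
$j{\left(d \right)} = d^{2} + 10 d$ ($j{\left(d \right)} = \left(d^{2} + 9 d\right) + d = d^{2} + 10 d$)
$\sqrt{22991 + j{\left(p{\left(3 \right)} \right)}} = \sqrt{22991 + 3^{2} \left(10 + 3^{2}\right)} = \sqrt{22991 + 9 \left(10 + 9\right)} = \sqrt{22991 + 9 \cdot 19} = \sqrt{22991 + 171} = \sqrt{23162}$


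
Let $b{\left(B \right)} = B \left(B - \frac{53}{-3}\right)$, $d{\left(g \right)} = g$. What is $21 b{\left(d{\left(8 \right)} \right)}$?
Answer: $4312$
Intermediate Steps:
$b{\left(B \right)} = B \left(\frac{53}{3} + B\right)$ ($b{\left(B \right)} = B \left(B - - \frac{53}{3}\right) = B \left(B + \frac{53}{3}\right) = B \left(\frac{53}{3} + B\right)$)
$21 b{\left(d{\left(8 \right)} \right)} = 21 \cdot \frac{1}{3} \cdot 8 \left(53 + 3 \cdot 8\right) = 21 \cdot \frac{1}{3} \cdot 8 \left(53 + 24\right) = 21 \cdot \frac{1}{3} \cdot 8 \cdot 77 = 21 \cdot \frac{616}{3} = 4312$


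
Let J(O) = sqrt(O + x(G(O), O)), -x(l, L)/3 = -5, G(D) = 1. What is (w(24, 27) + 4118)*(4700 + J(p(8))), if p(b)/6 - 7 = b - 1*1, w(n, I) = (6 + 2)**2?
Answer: 19655400 + 12546*sqrt(11) ≈ 1.9697e+7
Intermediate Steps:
w(n, I) = 64 (w(n, I) = 8**2 = 64)
p(b) = 36 + 6*b (p(b) = 42 + 6*(b - 1*1) = 42 + 6*(b - 1) = 42 + 6*(-1 + b) = 42 + (-6 + 6*b) = 36 + 6*b)
x(l, L) = 15 (x(l, L) = -3*(-5) = 15)
J(O) = sqrt(15 + O) (J(O) = sqrt(O + 15) = sqrt(15 + O))
(w(24, 27) + 4118)*(4700 + J(p(8))) = (64 + 4118)*(4700 + sqrt(15 + (36 + 6*8))) = 4182*(4700 + sqrt(15 + (36 + 48))) = 4182*(4700 + sqrt(15 + 84)) = 4182*(4700 + sqrt(99)) = 4182*(4700 + 3*sqrt(11)) = 19655400 + 12546*sqrt(11)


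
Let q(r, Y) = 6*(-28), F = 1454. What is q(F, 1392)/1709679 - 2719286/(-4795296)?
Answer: 774716759911/1366402811664 ≈ 0.56698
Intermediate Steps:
q(r, Y) = -168
q(F, 1392)/1709679 - 2719286/(-4795296) = -168/1709679 - 2719286/(-4795296) = -168*1/1709679 - 2719286*(-1/4795296) = -56/569893 + 1359643/2397648 = 774716759911/1366402811664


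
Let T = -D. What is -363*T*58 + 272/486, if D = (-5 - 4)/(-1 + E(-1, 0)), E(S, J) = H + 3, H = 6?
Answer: -23022005/972 ≈ -23685.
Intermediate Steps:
E(S, J) = 9 (E(S, J) = 6 + 3 = 9)
D = -9/8 (D = (-5 - 4)/(-1 + 9) = -9/8 ≈ -1.1250)
T = 9/8 (T = -1*(-9/8) = 9/8 ≈ 1.1250)
-363*T*58 + 272/486 = -3267*58/8 + 272/486 = -363*261/4 + 272*(1/486) = -94743/4 + 136/243 = -23022005/972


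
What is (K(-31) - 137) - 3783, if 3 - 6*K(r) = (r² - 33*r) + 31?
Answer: -12766/3 ≈ -4255.3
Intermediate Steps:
K(r) = -14/3 - r²/6 + 11*r/2 (K(r) = ½ - ((r² - 33*r) + 31)/6 = ½ - (31 + r² - 33*r)/6 = ½ + (-31/6 - r²/6 + 11*r/2) = -14/3 - r²/6 + 11*r/2)
(K(-31) - 137) - 3783 = ((-14/3 - ⅙*(-31)² + (11/2)*(-31)) - 137) - 3783 = ((-14/3 - ⅙*961 - 341/2) - 137) - 3783 = ((-14/3 - 961/6 - 341/2) - 137) - 3783 = (-1006/3 - 137) - 3783 = -1417/3 - 3783 = -12766/3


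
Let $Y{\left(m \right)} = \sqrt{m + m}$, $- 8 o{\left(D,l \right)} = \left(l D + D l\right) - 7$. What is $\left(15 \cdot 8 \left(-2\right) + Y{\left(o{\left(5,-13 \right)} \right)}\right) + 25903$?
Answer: $25663 + \frac{\sqrt{137}}{2} \approx 25669.0$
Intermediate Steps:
$o{\left(D,l \right)} = \frac{7}{8} - \frac{D l}{4}$ ($o{\left(D,l \right)} = - \frac{\left(l D + D l\right) - 7}{8} = - \frac{\left(D l + D l\right) - 7}{8} = - \frac{2 D l - 7}{8} = - \frac{-7 + 2 D l}{8} = \frac{7}{8} - \frac{D l}{4}$)
$Y{\left(m \right)} = \sqrt{2} \sqrt{m}$ ($Y{\left(m \right)} = \sqrt{2 m} = \sqrt{2} \sqrt{m}$)
$\left(15 \cdot 8 \left(-2\right) + Y{\left(o{\left(5,-13 \right)} \right)}\right) + 25903 = \left(15 \cdot 8 \left(-2\right) + \sqrt{2} \sqrt{\frac{7}{8} - \frac{5}{4} \left(-13\right)}\right) + 25903 = \left(120 \left(-2\right) + \sqrt{2} \sqrt{\frac{7}{8} + \frac{65}{4}}\right) + 25903 = \left(-240 + \sqrt{2} \sqrt{\frac{137}{8}}\right) + 25903 = \left(-240 + \sqrt{2} \frac{\sqrt{274}}{4}\right) + 25903 = \left(-240 + \frac{\sqrt{137}}{2}\right) + 25903 = 25663 + \frac{\sqrt{137}}{2}$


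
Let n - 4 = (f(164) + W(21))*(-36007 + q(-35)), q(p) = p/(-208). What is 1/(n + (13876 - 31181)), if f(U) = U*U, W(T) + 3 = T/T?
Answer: -104/100712043491 ≈ -1.0326e-9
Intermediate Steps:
W(T) = -2 (W(T) = -3 + T/T = -3 + 1 = -2)
f(U) = U²
q(p) = -p/208 (q(p) = p*(-1/208) = -p/208)
n = -100710243771/104 (n = 4 + (164² - 2)*(-36007 - 1/208*(-35)) = 4 + (26896 - 2)*(-36007 + 35/208) = 4 + 26894*(-7489421/208) = 4 - 100710244187/104 = -100710243771/104 ≈ -9.6837e+8)
1/(n + (13876 - 31181)) = 1/(-100710243771/104 + (13876 - 31181)) = 1/(-100710243771/104 - 17305) = 1/(-100712043491/104) = -104/100712043491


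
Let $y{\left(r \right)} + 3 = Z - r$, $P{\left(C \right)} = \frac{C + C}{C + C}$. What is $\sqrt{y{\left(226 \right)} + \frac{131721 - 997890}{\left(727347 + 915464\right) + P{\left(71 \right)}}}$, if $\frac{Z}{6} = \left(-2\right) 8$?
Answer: $\frac{i \sqrt{24403975408723}}{273802} \approx 18.042 i$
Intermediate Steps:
$Z = -96$ ($Z = 6 \left(\left(-2\right) 8\right) = 6 \left(-16\right) = -96$)
$P{\left(C \right)} = 1$ ($P{\left(C \right)} = \frac{2 C}{2 C} = 2 C \frac{1}{2 C} = 1$)
$y{\left(r \right)} = -99 - r$ ($y{\left(r \right)} = -3 - \left(96 + r\right) = -99 - r$)
$\sqrt{y{\left(226 \right)} + \frac{131721 - 997890}{\left(727347 + 915464\right) + P{\left(71 \right)}}} = \sqrt{\left(-99 - 226\right) + \frac{131721 - 997890}{\left(727347 + 915464\right) + 1}} = \sqrt{\left(-99 - 226\right) - \frac{866169}{1642811 + 1}} = \sqrt{-325 - \frac{866169}{1642812}} = \sqrt{-325 - \frac{288723}{547604}} = \sqrt{- \frac{178260023}{547604}} = \frac{i \sqrt{24403975408723}}{273802}$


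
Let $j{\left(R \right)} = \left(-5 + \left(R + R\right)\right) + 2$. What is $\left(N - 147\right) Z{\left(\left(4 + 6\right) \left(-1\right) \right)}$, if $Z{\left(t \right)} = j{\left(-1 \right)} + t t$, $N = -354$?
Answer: $-47595$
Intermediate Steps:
$j{\left(R \right)} = -3 + 2 R$ ($j{\left(R \right)} = \left(-5 + 2 R\right) + 2 = -3 + 2 R$)
$Z{\left(t \right)} = -5 + t^{2}$ ($Z{\left(t \right)} = \left(-3 + 2 \left(-1\right)\right) + t t = \left(-3 - 2\right) + t^{2} = -5 + t^{2}$)
$\left(N - 147\right) Z{\left(\left(4 + 6\right) \left(-1\right) \right)} = \left(-354 - 147\right) \left(-5 + \left(\left(4 + 6\right) \left(-1\right)\right)^{2}\right) = - 501 \left(-5 + \left(10 \left(-1\right)\right)^{2}\right) = - 501 \left(-5 + \left(-10\right)^{2}\right) = - 501 \left(-5 + 100\right) = \left(-501\right) 95 = -47595$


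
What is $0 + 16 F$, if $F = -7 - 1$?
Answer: $-128$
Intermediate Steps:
$F = -8$ ($F = -7 - 1 = -8$)
$0 + 16 F = 0 + 16 \left(-8\right) = 0 - 128 = -128$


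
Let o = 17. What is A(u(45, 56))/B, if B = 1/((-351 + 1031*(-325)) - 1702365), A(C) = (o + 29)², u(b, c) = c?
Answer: -4311965756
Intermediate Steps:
A(C) = 2116 (A(C) = (17 + 29)² = 46² = 2116)
B = -1/2037791 (B = 1/((-351 - 335075) - 1702365) = 1/(-335426 - 1702365) = 1/(-2037791) = -1/2037791 ≈ -4.9073e-7)
A(u(45, 56))/B = 2116/(-1/2037791) = 2116*(-2037791) = -4311965756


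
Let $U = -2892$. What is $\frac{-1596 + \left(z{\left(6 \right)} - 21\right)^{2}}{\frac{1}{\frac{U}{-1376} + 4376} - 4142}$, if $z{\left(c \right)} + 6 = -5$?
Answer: $\frac{33133474}{239928045} \approx 0.1381$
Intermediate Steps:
$z{\left(c \right)} = -11$ ($z{\left(c \right)} = -6 - 5 = -11$)
$\frac{-1596 + \left(z{\left(6 \right)} - 21\right)^{2}}{\frac{1}{\frac{U}{-1376} + 4376} - 4142} = \frac{-1596 + \left(-11 - 21\right)^{2}}{\frac{1}{- \frac{2892}{-1376} + 4376} - 4142} = \frac{-1596 + \left(-32\right)^{2}}{\frac{1}{\left(-2892\right) \left(- \frac{1}{1376}\right) + 4376} - 4142} = \frac{-1596 + 1024}{\frac{1}{\frac{723}{344} + 4376} - 4142} = - \frac{572}{\frac{1}{\frac{1506067}{344}} - 4142} = - \frac{572}{\frac{344}{1506067} - 4142} = - \frac{572}{- \frac{6238129170}{1506067}} = \left(-572\right) \left(- \frac{1506067}{6238129170}\right) = \frac{33133474}{239928045}$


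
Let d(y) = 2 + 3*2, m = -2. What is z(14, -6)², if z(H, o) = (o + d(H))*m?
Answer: 16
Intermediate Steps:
d(y) = 8 (d(y) = 2 + 6 = 8)
z(H, o) = -16 - 2*o (z(H, o) = (o + 8)*(-2) = (8 + o)*(-2) = -16 - 2*o)
z(14, -6)² = (-16 - 2*(-6))² = (-16 + 12)² = (-4)² = 16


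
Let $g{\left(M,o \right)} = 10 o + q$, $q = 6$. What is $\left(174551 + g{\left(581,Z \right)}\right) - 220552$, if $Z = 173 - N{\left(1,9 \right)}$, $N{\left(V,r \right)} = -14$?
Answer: $-44125$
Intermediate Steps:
$Z = 187$ ($Z = 173 - -14 = 173 + 14 = 187$)
$g{\left(M,o \right)} = 6 + 10 o$ ($g{\left(M,o \right)} = 10 o + 6 = 6 + 10 o$)
$\left(174551 + g{\left(581,Z \right)}\right) - 220552 = \left(174551 + \left(6 + 10 \cdot 187\right)\right) - 220552 = \left(174551 + \left(6 + 1870\right)\right) - 220552 = \left(174551 + 1876\right) - 220552 = 176427 - 220552 = -44125$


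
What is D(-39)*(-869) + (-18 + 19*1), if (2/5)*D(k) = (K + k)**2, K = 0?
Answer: -6608743/2 ≈ -3.3044e+6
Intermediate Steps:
D(k) = 5*k**2/2 (D(k) = 5*(0 + k)**2/2 = 5*k**2/2)
D(-39)*(-869) + (-18 + 19*1) = ((5/2)*(-39)**2)*(-869) + (-18 + 19*1) = ((5/2)*1521)*(-869) + (-18 + 19) = (7605/2)*(-869) + 1 = -6608745/2 + 1 = -6608743/2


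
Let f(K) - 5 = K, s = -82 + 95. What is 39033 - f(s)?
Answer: 39015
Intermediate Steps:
s = 13
f(K) = 5 + K
39033 - f(s) = 39033 - (5 + 13) = 39033 - 1*18 = 39033 - 18 = 39015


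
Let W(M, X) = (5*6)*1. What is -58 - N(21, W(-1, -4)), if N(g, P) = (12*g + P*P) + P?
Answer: -1240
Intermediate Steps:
W(M, X) = 30 (W(M, X) = 30*1 = 30)
N(g, P) = P + P² + 12*g (N(g, P) = (12*g + P²) + P = (P² + 12*g) + P = P + P² + 12*g)
-58 - N(21, W(-1, -4)) = -58 - (30 + 30² + 12*21) = -58 - (30 + 900 + 252) = -58 - 1*1182 = -58 - 1182 = -1240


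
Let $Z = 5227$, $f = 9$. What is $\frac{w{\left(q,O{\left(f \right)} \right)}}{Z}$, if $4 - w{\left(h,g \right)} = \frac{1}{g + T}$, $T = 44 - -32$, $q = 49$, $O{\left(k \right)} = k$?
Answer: $\frac{339}{444295} \approx 0.00076301$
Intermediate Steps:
$T = 76$ ($T = 44 + 32 = 76$)
$w{\left(h,g \right)} = 4 - \frac{1}{76 + g}$ ($w{\left(h,g \right)} = 4 - \frac{1}{g + 76} = 4 - \frac{1}{76 + g}$)
$\frac{w{\left(q,O{\left(f \right)} \right)}}{Z} = \frac{\frac{1}{76 + 9} \left(303 + 4 \cdot 9\right)}{5227} = \frac{303 + 36}{85} \cdot \frac{1}{5227} = \frac{1}{85} \cdot 339 \cdot \frac{1}{5227} = \frac{339}{85} \cdot \frac{1}{5227} = \frac{339}{444295}$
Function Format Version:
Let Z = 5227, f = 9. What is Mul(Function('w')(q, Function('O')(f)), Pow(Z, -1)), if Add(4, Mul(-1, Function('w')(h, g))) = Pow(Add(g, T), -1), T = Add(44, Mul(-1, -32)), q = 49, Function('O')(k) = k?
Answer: Rational(339, 444295) ≈ 0.00076301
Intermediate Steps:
T = 76 (T = Add(44, 32) = 76)
Function('w')(h, g) = Add(4, Mul(-1, Pow(Add(76, g), -1))) (Function('w')(h, g) = Add(4, Mul(-1, Pow(Add(g, 76), -1))) = Add(4, Mul(-1, Pow(Add(76, g), -1))))
Mul(Function('w')(q, Function('O')(f)), Pow(Z, -1)) = Mul(Mul(Pow(Add(76, 9), -1), Add(303, Mul(4, 9))), Pow(5227, -1)) = Mul(Mul(Pow(85, -1), Add(303, 36)), Rational(1, 5227)) = Mul(Mul(Rational(1, 85), 339), Rational(1, 5227)) = Mul(Rational(339, 85), Rational(1, 5227)) = Rational(339, 444295)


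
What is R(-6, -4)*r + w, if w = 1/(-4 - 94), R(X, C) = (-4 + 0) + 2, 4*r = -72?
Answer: 3527/98 ≈ 35.990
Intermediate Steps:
r = -18 (r = (1/4)*(-72) = -18)
R(X, C) = -2 (R(X, C) = -4 + 2 = -2)
w = -1/98 (w = 1/(-98) = -1/98 ≈ -0.010204)
R(-6, -4)*r + w = -2*(-18) - 1/98 = 36 - 1/98 = 3527/98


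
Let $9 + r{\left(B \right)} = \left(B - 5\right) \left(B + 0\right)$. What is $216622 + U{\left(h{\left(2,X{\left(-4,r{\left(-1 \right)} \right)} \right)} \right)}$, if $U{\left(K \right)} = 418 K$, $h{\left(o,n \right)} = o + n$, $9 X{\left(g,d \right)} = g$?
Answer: $\frac{1955450}{9} \approx 2.1727 \cdot 10^{5}$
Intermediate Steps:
$r{\left(B \right)} = -9 + B \left(-5 + B\right)$ ($r{\left(B \right)} = -9 + \left(B - 5\right) \left(B + 0\right) = -9 + \left(-5 + B\right) B = -9 + B \left(-5 + B\right)$)
$X{\left(g,d \right)} = \frac{g}{9}$
$h{\left(o,n \right)} = n + o$
$216622 + U{\left(h{\left(2,X{\left(-4,r{\left(-1 \right)} \right)} \right)} \right)} = 216622 + 418 \left(\frac{1}{9} \left(-4\right) + 2\right) = 216622 + 418 \left(- \frac{4}{9} + 2\right) = 216622 + 418 \cdot \frac{14}{9} = 216622 + \frac{5852}{9} = \frac{1955450}{9}$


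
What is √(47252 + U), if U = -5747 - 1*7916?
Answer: √33589 ≈ 183.27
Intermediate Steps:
U = -13663 (U = -5747 - 7916 = -13663)
√(47252 + U) = √(47252 - 13663) = √33589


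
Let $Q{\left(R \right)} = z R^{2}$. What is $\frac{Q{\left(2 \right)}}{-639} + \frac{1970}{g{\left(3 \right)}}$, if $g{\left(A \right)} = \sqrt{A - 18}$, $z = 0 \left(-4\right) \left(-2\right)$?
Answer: $- \frac{394 i \sqrt{15}}{3} \approx - 508.65 i$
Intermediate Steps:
$z = 0$ ($z = 0 \left(-2\right) = 0$)
$Q{\left(R \right)} = 0$ ($Q{\left(R \right)} = 0 R^{2} = 0$)
$g{\left(A \right)} = \sqrt{-18 + A}$ ($g{\left(A \right)} = \sqrt{A - 18} = \sqrt{-18 + A}$)
$\frac{Q{\left(2 \right)}}{-639} + \frac{1970}{g{\left(3 \right)}} = \frac{0}{-639} + \frac{1970}{\sqrt{-18 + 3}} = 0 \left(- \frac{1}{639}\right) + \frac{1970}{\sqrt{-15}} = 0 + \frac{1970}{i \sqrt{15}} = 0 + 1970 \left(- \frac{i \sqrt{15}}{15}\right) = 0 - \frac{394 i \sqrt{15}}{3} = - \frac{394 i \sqrt{15}}{3}$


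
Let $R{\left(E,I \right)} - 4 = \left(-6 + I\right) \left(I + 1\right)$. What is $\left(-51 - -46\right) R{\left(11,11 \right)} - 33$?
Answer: $-353$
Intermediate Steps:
$R{\left(E,I \right)} = 4 + \left(1 + I\right) \left(-6 + I\right)$ ($R{\left(E,I \right)} = 4 + \left(-6 + I\right) \left(I + 1\right) = 4 + \left(-6 + I\right) \left(1 + I\right) = 4 + \left(1 + I\right) \left(-6 + I\right)$)
$\left(-51 - -46\right) R{\left(11,11 \right)} - 33 = \left(-51 - -46\right) \left(-2 + 11^{2} - 55\right) - 33 = \left(-51 + 46\right) \left(-2 + 121 - 55\right) - 33 = \left(-5\right) 64 - 33 = -320 - 33 = -353$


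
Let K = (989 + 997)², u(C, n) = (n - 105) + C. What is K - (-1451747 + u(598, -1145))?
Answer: 5396595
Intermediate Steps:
u(C, n) = -105 + C + n (u(C, n) = (-105 + n) + C = -105 + C + n)
K = 3944196 (K = 1986² = 3944196)
K - (-1451747 + u(598, -1145)) = 3944196 - (-1451747 + (-105 + 598 - 1145)) = 3944196 - (-1451747 - 652) = 3944196 - 1*(-1452399) = 3944196 + 1452399 = 5396595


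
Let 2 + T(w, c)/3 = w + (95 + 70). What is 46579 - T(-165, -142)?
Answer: 46585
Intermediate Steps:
T(w, c) = 489 + 3*w (T(w, c) = -6 + 3*(w + (95 + 70)) = -6 + 3*(w + 165) = -6 + 3*(165 + w) = -6 + (495 + 3*w) = 489 + 3*w)
46579 - T(-165, -142) = 46579 - (489 + 3*(-165)) = 46579 - (489 - 495) = 46579 - 1*(-6) = 46579 + 6 = 46585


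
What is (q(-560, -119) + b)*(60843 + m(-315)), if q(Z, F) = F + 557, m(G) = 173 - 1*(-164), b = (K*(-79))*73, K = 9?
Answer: -3148628700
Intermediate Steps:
b = -51903 (b = (9*(-79))*73 = -711*73 = -51903)
m(G) = 337 (m(G) = 173 + 164 = 337)
q(Z, F) = 557 + F
(q(-560, -119) + b)*(60843 + m(-315)) = ((557 - 119) - 51903)*(60843 + 337) = (438 - 51903)*61180 = -51465*61180 = -3148628700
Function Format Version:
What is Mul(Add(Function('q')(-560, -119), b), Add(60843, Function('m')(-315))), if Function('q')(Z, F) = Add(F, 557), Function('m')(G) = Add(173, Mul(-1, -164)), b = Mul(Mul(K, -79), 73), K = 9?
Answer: -3148628700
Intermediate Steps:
b = -51903 (b = Mul(Mul(9, -79), 73) = Mul(-711, 73) = -51903)
Function('m')(G) = 337 (Function('m')(G) = Add(173, 164) = 337)
Function('q')(Z, F) = Add(557, F)
Mul(Add(Function('q')(-560, -119), b), Add(60843, Function('m')(-315))) = Mul(Add(Add(557, -119), -51903), Add(60843, 337)) = Mul(Add(438, -51903), 61180) = Mul(-51465, 61180) = -3148628700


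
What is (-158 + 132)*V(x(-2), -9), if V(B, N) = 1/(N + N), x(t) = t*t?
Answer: 13/9 ≈ 1.4444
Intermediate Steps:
x(t) = t**2
V(B, N) = 1/(2*N)
(-158 + 132)*V(x(-2), -9) = (-158 + 132)*((1/2)/(-9)) = -13*(-1)/9 = -26*(-1/18) = 13/9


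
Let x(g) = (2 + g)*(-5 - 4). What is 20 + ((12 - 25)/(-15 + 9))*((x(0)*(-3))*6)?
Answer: 722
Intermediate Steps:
x(g) = -18 - 9*g (x(g) = (2 + g)*(-9) = -18 - 9*g)
20 + ((12 - 25)/(-15 + 9))*((x(0)*(-3))*6) = 20 + ((12 - 25)/(-15 + 9))*(((-18 - 9*0)*(-3))*6) = 20 + (-13/(-6))*(((-18 + 0)*(-3))*6) = 20 + (-13*(-⅙))*(-18*(-3)*6) = 20 + 13*(54*6)/6 = 20 + (13/6)*324 = 20 + 702 = 722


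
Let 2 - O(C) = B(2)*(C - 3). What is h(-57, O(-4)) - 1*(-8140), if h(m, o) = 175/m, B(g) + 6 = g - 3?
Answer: 463805/57 ≈ 8136.9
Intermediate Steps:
B(g) = -9 + g (B(g) = -6 + (g - 3) = -6 + (-3 + g) = -9 + g)
O(C) = -19 + 7*C (O(C) = 2 - (-9 + 2)*(C - 3) = 2 - (-7)*(-3 + C) = 2 - (21 - 7*C) = 2 + (-21 + 7*C) = -19 + 7*C)
h(-57, O(-4)) - 1*(-8140) = 175/(-57) - 1*(-8140) = 175*(-1/57) + 8140 = -175/57 + 8140 = 463805/57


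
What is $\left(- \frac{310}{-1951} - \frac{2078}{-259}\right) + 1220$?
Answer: $\frac{620611448}{505309} \approx 1228.2$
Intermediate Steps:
$\left(- \frac{310}{-1951} - \frac{2078}{-259}\right) + 1220 = \left(\left(-310\right) \left(- \frac{1}{1951}\right) - - \frac{2078}{259}\right) + 1220 = \left(\frac{310}{1951} + \frac{2078}{259}\right) + 1220 = \frac{4134468}{505309} + 1220 = \frac{620611448}{505309}$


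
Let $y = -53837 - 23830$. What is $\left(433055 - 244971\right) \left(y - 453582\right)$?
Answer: $-99919436916$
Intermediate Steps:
$y = -77667$
$\left(433055 - 244971\right) \left(y - 453582\right) = \left(433055 - 244971\right) \left(-77667 - 453582\right) = 188084 \left(-531249\right) = -99919436916$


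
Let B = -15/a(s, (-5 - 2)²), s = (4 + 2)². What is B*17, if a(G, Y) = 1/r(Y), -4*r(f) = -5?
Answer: -1275/4 ≈ -318.75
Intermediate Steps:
s = 36 (s = 6² = 36)
r(f) = 5/4 (r(f) = -¼*(-5) = 5/4)
a(G, Y) = ⅘ (a(G, Y) = 1/(5/4) = ⅘)
B = -75/4 (B = -15/⅘ = -15*5/4 = -75/4 ≈ -18.750)
B*17 = -75/4*17 = -1275/4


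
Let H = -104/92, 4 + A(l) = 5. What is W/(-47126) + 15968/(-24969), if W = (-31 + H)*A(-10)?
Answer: -17289231173/27063849162 ≈ -0.63883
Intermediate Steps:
A(l) = 1 (A(l) = -4 + 5 = 1)
H = -26/23 (H = -104*1/92 = -26/23 ≈ -1.1304)
W = -739/23 (W = (-31 - 26/23)*1 = -739/23*1 = -739/23 ≈ -32.130)
W/(-47126) + 15968/(-24969) = -739/23/(-47126) + 15968/(-24969) = -739/23*(-1/47126) + 15968*(-1/24969) = 739/1083898 - 15968/24969 = -17289231173/27063849162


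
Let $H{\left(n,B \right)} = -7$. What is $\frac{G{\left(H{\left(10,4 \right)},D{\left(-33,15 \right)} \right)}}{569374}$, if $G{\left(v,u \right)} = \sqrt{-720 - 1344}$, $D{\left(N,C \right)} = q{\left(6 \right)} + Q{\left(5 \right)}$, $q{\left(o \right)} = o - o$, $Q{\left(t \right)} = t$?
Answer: $\frac{2 i \sqrt{129}}{284687} \approx 7.9792 \cdot 10^{-5} i$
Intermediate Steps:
$q{\left(o \right)} = 0$
$D{\left(N,C \right)} = 5$ ($D{\left(N,C \right)} = 0 + 5 = 5$)
$G{\left(v,u \right)} = 4 i \sqrt{129}$ ($G{\left(v,u \right)} = \sqrt{-2064} = 4 i \sqrt{129}$)
$\frac{G{\left(H{\left(10,4 \right)},D{\left(-33,15 \right)} \right)}}{569374} = \frac{4 i \sqrt{129}}{569374} = 4 i \sqrt{129} \cdot \frac{1}{569374} = \frac{2 i \sqrt{129}}{284687}$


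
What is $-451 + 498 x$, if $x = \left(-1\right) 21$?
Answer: $-10909$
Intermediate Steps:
$x = -21$
$-451 + 498 x = -451 + 498 \left(-21\right) = -451 - 10458 = -10909$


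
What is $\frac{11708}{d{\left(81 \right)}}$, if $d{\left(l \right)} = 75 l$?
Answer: $\frac{11708}{6075} \approx 1.9272$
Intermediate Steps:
$\frac{11708}{d{\left(81 \right)}} = \frac{11708}{75 \cdot 81} = \frac{11708}{6075}$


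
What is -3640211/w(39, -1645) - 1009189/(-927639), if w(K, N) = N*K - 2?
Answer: 3441548230502/59514535323 ≈ 57.827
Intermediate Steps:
w(K, N) = -2 + K*N (w(K, N) = K*N - 2 = -2 + K*N)
-3640211/w(39, -1645) - 1009189/(-927639) = -3640211/(-2 + 39*(-1645)) - 1009189/(-927639) = -3640211/(-2 - 64155) - 1009189*(-1/927639) = -3640211/(-64157) + 1009189/927639 = -3640211*(-1/64157) + 1009189/927639 = 3640211/64157 + 1009189/927639 = 3441548230502/59514535323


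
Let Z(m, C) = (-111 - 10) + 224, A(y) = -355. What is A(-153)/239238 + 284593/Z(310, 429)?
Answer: 68085423569/24641514 ≈ 2763.0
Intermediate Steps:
Z(m, C) = 103 (Z(m, C) = -121 + 224 = 103)
A(-153)/239238 + 284593/Z(310, 429) = -355/239238 + 284593/103 = 68085423569/24641514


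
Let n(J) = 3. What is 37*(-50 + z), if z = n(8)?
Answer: -1739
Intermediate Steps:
z = 3
37*(-50 + z) = 37*(-50 + 3) = 37*(-47) = -1739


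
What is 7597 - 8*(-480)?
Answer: 11437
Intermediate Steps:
7597 - 8*(-480) = 7597 + 3840 = 11437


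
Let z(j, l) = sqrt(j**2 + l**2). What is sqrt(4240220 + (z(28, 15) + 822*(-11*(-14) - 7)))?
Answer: sqrt(4361054 + sqrt(1009)) ≈ 2088.3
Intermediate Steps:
sqrt(4240220 + (z(28, 15) + 822*(-11*(-14) - 7))) = sqrt(4240220 + (sqrt(28**2 + 15**2) + 822*(-11*(-14) - 7))) = sqrt(4240220 + (sqrt(784 + 225) + 822*(154 - 7))) = sqrt(4240220 + (sqrt(1009) + 822*147)) = sqrt(4240220 + (sqrt(1009) + 120834)) = sqrt(4240220 + (120834 + sqrt(1009))) = sqrt(4361054 + sqrt(1009))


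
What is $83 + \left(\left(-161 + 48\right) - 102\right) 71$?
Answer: $-15182$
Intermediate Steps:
$83 + \left(\left(-161 + 48\right) - 102\right) 71 = 83 + \left(-113 - 102\right) 71 = 83 - 15265 = -15182$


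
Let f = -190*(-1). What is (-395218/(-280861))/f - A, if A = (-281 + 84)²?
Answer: -1035493584546/26681795 ≈ -38809.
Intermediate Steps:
A = 38809 (A = (-197)² = 38809)
f = 190
(-395218/(-280861))/f - A = -395218/(-280861)/190 - 1*38809 = -395218*(-1/280861)*(1/190) - 38809 = (395218/280861)*(1/190) - 38809 = 197609/26681795 - 38809 = -1035493584546/26681795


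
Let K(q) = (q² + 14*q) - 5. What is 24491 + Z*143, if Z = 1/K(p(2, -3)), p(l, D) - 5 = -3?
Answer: 661400/27 ≈ 24496.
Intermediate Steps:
p(l, D) = 2 (p(l, D) = 5 - 3 = 2)
K(q) = -5 + q² + 14*q
Z = 1/27 (Z = 1/(-5 + 2² + 14*2) = 1/(-5 + 4 + 28) = 1/27 ≈ 0.037037)
24491 + Z*143 = 24491 + (1/27)*143 = 24491 + 143/27 = 661400/27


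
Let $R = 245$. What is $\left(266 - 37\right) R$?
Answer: $56105$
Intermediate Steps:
$\left(266 - 37\right) R = \left(266 - 37\right) 245 = 229 \cdot 245 = 56105$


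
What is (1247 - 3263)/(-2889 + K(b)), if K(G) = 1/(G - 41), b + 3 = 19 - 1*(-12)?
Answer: 13104/18779 ≈ 0.69780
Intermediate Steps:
b = 28 (b = -3 + (19 - 1*(-12)) = -3 + (19 + 12) = -3 + 31 = 28)
K(G) = 1/(-41 + G)
(1247 - 3263)/(-2889 + K(b)) = (1247 - 3263)/(-2889 + 1/(-41 + 28)) = -2016/(-2889 + 1/(-13)) = -2016/(-2889 - 1/13) = -2016/(-37558/13) = -2016*(-13/37558) = 13104/18779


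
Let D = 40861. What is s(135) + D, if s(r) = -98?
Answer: 40763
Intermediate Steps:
s(135) + D = -98 + 40861 = 40763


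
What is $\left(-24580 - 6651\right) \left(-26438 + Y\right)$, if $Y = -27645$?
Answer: $1689066173$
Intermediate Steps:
$\left(-24580 - 6651\right) \left(-26438 + Y\right) = \left(-24580 - 6651\right) \left(-26438 - 27645\right) = \left(-31231\right) \left(-54083\right) = 1689066173$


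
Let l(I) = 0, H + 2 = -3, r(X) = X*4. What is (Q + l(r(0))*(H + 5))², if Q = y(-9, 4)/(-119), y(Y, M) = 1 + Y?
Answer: 64/14161 ≈ 0.0045195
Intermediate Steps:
r(X) = 4*X
H = -5 (H = -2 - 3 = -5)
Q = 8/119 (Q = (1 - 9)/(-119) = -8*(-1/119) = 8/119 ≈ 0.067227)
(Q + l(r(0))*(H + 5))² = (8/119 + 0*(-5 + 5))² = (8/119 + 0*0)² = (8/119 + 0)² = (8/119)² = 64/14161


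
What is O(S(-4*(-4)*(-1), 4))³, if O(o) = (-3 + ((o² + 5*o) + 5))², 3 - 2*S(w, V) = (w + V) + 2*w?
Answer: 376362200079615230209/4096 ≈ 9.1885e+16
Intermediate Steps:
S(w, V) = 3/2 - 3*w/2 - V/2 (S(w, V) = 3/2 - ((w + V) + 2*w)/2 = 3/2 - ((V + w) + 2*w)/2 = 3/2 - (V + 3*w)/2 = 3/2 + (-3*w/2 - V/2) = 3/2 - 3*w/2 - V/2)
O(o) = (2 + o² + 5*o)² (O(o) = (-3 + (5 + o² + 5*o))² = (2 + o² + 5*o)²)
O(S(-4*(-4)*(-1), 4))³ = ((2 + (3/2 - 3*(-4*(-4))*(-1)/2 - ½*4)² + 5*(3/2 - 3*(-4*(-4))*(-1)/2 - ½*4))²)³ = ((2 + (3/2 - 24*(-1) - 2)² + 5*(3/2 - 24*(-1) - 2))²)³ = ((2 + (3/2 - 3/2*(-16) - 2)² + 5*(3/2 - 3/2*(-16) - 2))²)³ = ((2 + (3/2 + 24 - 2)² + 5*(3/2 + 24 - 2))²)³ = ((2 + (47/2)² + 5*(47/2))²)³ = ((2 + 2209/4 + 235/2)²)³ = ((2687/4)²)³ = (7219969/16)³ = 376362200079615230209/4096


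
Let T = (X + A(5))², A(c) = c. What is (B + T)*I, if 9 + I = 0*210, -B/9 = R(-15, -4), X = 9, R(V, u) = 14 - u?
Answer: -306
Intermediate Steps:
B = -162 (B = -9*(14 - 1*(-4)) = -9*(14 + 4) = -9*18 = -162)
T = 196 (T = (9 + 5)² = 14² = 196)
I = -9 (I = -9 + 0*210 = -9 + 0 = -9)
(B + T)*I = (-162 + 196)*(-9) = 34*(-9) = -306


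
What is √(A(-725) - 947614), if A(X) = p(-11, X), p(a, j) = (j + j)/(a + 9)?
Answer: I*√946889 ≈ 973.08*I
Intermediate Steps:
p(a, j) = 2*j/(9 + a) (p(a, j) = (2*j)/(9 + a) = 2*j/(9 + a))
A(X) = -X (A(X) = 2*X/(9 - 11) = 2*X/(-2) = 2*X*(-½) = -X)
√(A(-725) - 947614) = √(-1*(-725) - 947614) = √(725 - 947614) = √(-946889) = I*√946889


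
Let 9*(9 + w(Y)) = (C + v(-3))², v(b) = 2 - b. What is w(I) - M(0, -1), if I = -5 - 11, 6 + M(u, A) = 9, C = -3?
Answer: -104/9 ≈ -11.556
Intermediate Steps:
M(u, A) = 3 (M(u, A) = -6 + 9 = 3)
I = -16
w(Y) = -77/9 (w(Y) = -9 + (-3 + (2 - 1*(-3)))²/9 = -9 + (-3 + (2 + 3))²/9 = -9 + (-3 + 5)²/9 = -9 + (⅑)*2² = -9 + (⅑)*4 = -9 + 4/9 = -77/9)
w(I) - M(0, -1) = -77/9 - 1*3 = -77/9 - 3 = -104/9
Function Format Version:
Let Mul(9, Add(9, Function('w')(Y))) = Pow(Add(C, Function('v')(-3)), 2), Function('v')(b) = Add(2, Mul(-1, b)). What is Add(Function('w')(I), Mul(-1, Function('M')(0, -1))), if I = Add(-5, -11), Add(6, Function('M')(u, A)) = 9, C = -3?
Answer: Rational(-104, 9) ≈ -11.556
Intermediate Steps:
Function('M')(u, A) = 3 (Function('M')(u, A) = Add(-6, 9) = 3)
I = -16
Function('w')(Y) = Rational(-77, 9) (Function('w')(Y) = Add(-9, Mul(Rational(1, 9), Pow(Add(-3, Add(2, Mul(-1, -3))), 2))) = Add(-9, Mul(Rational(1, 9), Pow(Add(-3, Add(2, 3)), 2))) = Add(-9, Mul(Rational(1, 9), Pow(Add(-3, 5), 2))) = Add(-9, Mul(Rational(1, 9), Pow(2, 2))) = Add(-9, Mul(Rational(1, 9), 4)) = Add(-9, Rational(4, 9)) = Rational(-77, 9))
Add(Function('w')(I), Mul(-1, Function('M')(0, -1))) = Add(Rational(-77, 9), Mul(-1, 3)) = Add(Rational(-77, 9), -3) = Rational(-104, 9)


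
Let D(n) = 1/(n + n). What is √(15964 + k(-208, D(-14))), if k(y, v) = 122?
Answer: √16086 ≈ 126.83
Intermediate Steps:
D(n) = 1/(2*n)
√(15964 + k(-208, D(-14))) = √(15964 + 122) = √16086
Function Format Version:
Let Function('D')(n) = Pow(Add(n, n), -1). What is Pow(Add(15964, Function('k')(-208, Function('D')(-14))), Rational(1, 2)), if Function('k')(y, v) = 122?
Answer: Pow(16086, Rational(1, 2)) ≈ 126.83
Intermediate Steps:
Function('D')(n) = Mul(Rational(1, 2), Pow(n, -1)) (Function('D')(n) = Pow(Mul(2, n), -1) = Mul(Rational(1, 2), Pow(n, -1)))
Pow(Add(15964, Function('k')(-208, Function('D')(-14))), Rational(1, 2)) = Pow(Add(15964, 122), Rational(1, 2)) = Pow(16086, Rational(1, 2))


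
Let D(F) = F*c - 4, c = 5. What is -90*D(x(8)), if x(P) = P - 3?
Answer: -1890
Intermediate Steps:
x(P) = -3 + P
D(F) = -4 + 5*F (D(F) = F*5 - 4 = 5*F - 4 = -4 + 5*F)
-90*D(x(8)) = -90*(-4 + 5*(-3 + 8)) = -90*(-4 + 5*5) = -90*(-4 + 25) = -90*21 = -1890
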